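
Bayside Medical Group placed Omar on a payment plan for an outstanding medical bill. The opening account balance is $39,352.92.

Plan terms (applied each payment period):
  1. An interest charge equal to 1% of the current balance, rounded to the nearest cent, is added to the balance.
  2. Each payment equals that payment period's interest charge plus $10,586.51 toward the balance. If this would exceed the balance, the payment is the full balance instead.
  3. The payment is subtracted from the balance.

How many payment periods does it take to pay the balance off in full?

4

# | Opening | Interest | Payment | End bal
1 | $39,352.92 | $393.53 | $10,980.04 | $28,766.41
2 | $28,766.41 | $287.66 | $10,874.17 | $18,179.90
3 | $18,179.90 | $181.80 | $10,768.31 | $7,593.39
4 | $7,593.39 | $75.93 | $7,669.32 | $0.00
Balance reaches $0.00 in payment period 4.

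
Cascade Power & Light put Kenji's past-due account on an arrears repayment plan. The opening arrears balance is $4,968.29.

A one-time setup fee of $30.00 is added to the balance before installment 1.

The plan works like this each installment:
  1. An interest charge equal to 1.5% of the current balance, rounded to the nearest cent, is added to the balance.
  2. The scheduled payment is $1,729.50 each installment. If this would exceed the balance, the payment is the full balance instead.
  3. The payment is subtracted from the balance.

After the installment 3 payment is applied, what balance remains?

$0.00

# | Opening | Interest | Payment | End bal
1 | $4,998.29 | $74.97 | $1,729.50 | $3,343.76
2 | $3,343.76 | $50.16 | $1,729.50 | $1,664.42
3 | $1,664.42 | $24.97 | $1,689.39 | $0.00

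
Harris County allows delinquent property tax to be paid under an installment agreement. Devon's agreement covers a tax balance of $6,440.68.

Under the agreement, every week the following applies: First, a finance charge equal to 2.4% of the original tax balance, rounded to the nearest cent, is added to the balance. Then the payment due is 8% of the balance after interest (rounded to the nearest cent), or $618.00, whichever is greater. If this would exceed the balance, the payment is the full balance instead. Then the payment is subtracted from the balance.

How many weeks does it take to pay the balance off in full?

14

# | Opening | Interest | Payment | End bal
1 | $6,440.68 | $154.58 | $618.00 | $5,977.26
2 | $5,977.26 | $154.58 | $618.00 | $5,513.84
3 | $5,513.84 | $154.58 | $618.00 | $5,050.42
4 | $5,050.42 | $154.58 | $618.00 | $4,587.00
5 | $4,587.00 | $154.58 | $618.00 | $4,123.58
6 | $4,123.58 | $154.58 | $618.00 | $3,660.16
7 | $3,660.16 | $154.58 | $618.00 | $3,196.74
8 | $3,196.74 | $154.58 | $618.00 | $2,733.32
9 | $2,733.32 | $154.58 | $618.00 | $2,269.90
10 | $2,269.90 | $154.58 | $618.00 | $1,806.48
11 | $1,806.48 | $154.58 | $618.00 | $1,343.06
12 | $1,343.06 | $154.58 | $618.00 | $879.64
13 | $879.64 | $154.58 | $618.00 | $416.22
14 | $416.22 | $154.58 | $570.80 | $0.00
Balance reaches $0.00 in week 14.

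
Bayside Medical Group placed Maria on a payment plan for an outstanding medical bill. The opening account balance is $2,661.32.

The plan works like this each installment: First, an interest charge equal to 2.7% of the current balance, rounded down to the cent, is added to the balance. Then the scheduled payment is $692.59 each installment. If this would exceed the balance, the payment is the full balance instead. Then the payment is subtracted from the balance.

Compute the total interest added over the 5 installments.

Installment 1: opening $2,661.32; interest $71.85 → $2,733.17; payment $692.59; balance $2,040.58
Installment 2: opening $2,040.58; interest $55.09 → $2,095.67; payment $692.59; balance $1,403.08
Installment 3: opening $1,403.08; interest $37.88 → $1,440.96; payment $692.59; balance $748.37
Installment 4: opening $748.37; interest $20.20 → $768.57; payment $692.59; balance $75.98
Installment 5: opening $75.98; interest $2.05 → $78.03; payment $78.03; balance $0.00
Total interest: $71.85 + $55.09 + $37.88 + $20.20 + $2.05 = $187.07

$187.07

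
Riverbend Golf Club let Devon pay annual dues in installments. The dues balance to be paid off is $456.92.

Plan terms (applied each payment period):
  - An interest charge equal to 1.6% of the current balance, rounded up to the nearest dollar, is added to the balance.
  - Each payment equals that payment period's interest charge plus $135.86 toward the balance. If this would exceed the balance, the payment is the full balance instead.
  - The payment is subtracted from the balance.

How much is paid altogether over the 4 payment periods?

$474.92

# | Opening | Interest | Payment | End bal
1 | $456.92 | $8.00 | $143.86 | $321.06
2 | $321.06 | $6.00 | $141.86 | $185.20
3 | $185.20 | $3.00 | $138.86 | $49.34
4 | $49.34 | $1.00 | $50.34 | $0.00
Total paid: $474.92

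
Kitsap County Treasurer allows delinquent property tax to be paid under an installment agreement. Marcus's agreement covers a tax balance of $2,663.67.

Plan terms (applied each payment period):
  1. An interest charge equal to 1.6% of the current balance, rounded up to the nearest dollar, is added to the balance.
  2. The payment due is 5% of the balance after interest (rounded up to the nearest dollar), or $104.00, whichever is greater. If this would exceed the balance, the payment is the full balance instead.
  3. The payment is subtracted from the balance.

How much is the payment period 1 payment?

$136.00

Payment period 1: opening $2,663.67; interest $43.00 → $2,706.67; payment $136.00; balance $2,570.67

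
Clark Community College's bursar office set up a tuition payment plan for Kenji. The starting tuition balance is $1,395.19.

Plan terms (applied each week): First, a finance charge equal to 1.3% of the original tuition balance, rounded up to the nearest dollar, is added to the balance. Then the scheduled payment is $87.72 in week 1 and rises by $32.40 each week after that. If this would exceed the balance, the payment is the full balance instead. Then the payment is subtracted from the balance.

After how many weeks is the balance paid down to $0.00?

# | Opening | Interest | Payment | End bal
1 | $1,395.19 | $19.00 | $87.72 | $1,326.47
2 | $1,326.47 | $19.00 | $120.12 | $1,225.35
3 | $1,225.35 | $19.00 | $152.52 | $1,091.83
4 | $1,091.83 | $19.00 | $184.92 | $925.91
5 | $925.91 | $19.00 | $217.32 | $727.59
6 | $727.59 | $19.00 | $249.72 | $496.87
7 | $496.87 | $19.00 | $282.12 | $233.75
8 | $233.75 | $19.00 | $252.75 | $0.00
Balance reaches $0.00 in week 8.

8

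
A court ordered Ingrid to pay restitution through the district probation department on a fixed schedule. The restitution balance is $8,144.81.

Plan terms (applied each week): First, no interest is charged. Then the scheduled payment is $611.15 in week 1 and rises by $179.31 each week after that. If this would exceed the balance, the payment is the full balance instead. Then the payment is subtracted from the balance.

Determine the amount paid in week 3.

Week 1: opening $8,144.81; payment $611.15; balance $7,533.66
Week 2: opening $7,533.66; payment $790.46; balance $6,743.20
Week 3: opening $6,743.20; payment $969.77; balance $5,773.43

$969.77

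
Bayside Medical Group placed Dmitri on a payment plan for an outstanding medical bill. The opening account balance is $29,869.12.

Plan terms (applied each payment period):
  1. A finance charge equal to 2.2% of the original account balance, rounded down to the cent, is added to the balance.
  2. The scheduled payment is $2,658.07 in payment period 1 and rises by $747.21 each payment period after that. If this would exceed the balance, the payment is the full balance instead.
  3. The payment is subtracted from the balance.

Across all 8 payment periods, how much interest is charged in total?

$5,256.96

Payment period 1: opening $29,869.12; interest $657.12 → $30,526.24; payment $2,658.07; balance $27,868.17
Payment period 2: opening $27,868.17; interest $657.12 → $28,525.29; payment $3,405.28; balance $25,120.01
Payment period 3: opening $25,120.01; interest $657.12 → $25,777.13; payment $4,152.49; balance $21,624.64
Payment period 4: opening $21,624.64; interest $657.12 → $22,281.76; payment $4,899.70; balance $17,382.06
Payment period 5: opening $17,382.06; interest $657.12 → $18,039.18; payment $5,646.91; balance $12,392.27
Payment period 6: opening $12,392.27; interest $657.12 → $13,049.39; payment $6,394.12; balance $6,655.27
Payment period 7: opening $6,655.27; interest $657.12 → $7,312.39; payment $7,141.33; balance $171.06
Payment period 8: opening $171.06; interest $657.12 → $828.18; payment $828.18; balance $0.00
Total interest: $657.12 + $657.12 + $657.12 + $657.12 + $657.12 + $657.12 + $657.12 + $657.12 = $5,256.96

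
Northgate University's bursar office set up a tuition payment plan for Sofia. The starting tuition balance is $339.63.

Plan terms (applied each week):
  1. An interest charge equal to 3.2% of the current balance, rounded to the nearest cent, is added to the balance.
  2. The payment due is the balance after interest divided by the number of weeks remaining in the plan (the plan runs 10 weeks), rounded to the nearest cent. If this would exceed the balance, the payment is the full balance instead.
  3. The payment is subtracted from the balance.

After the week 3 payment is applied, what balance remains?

$261.30

Week 1: $339.63 +$10.87 interest = $350.50; pay $35.05 → $315.45
Week 2: $315.45 +$10.09 interest = $325.54; pay $36.17 → $289.37
Week 3: $289.37 +$9.26 interest = $298.63; pay $37.33 → $261.30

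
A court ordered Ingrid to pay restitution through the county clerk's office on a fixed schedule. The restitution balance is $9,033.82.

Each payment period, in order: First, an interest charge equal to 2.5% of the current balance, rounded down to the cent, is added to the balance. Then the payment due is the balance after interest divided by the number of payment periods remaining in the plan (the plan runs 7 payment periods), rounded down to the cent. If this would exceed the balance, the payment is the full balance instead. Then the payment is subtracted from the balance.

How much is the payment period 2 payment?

Payment period 1: $9,033.82 +$225.84 interest = $9,259.66; pay $1,322.80 → $7,936.86
Payment period 2: $7,936.86 +$198.42 interest = $8,135.28; pay $1,355.88 → $6,779.40

$1,355.88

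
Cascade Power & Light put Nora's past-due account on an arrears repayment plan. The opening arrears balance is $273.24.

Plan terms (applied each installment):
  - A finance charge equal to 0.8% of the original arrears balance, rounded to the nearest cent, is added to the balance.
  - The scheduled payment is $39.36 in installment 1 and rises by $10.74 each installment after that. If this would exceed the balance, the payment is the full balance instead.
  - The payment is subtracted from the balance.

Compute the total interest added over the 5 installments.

Installment 1: opening $273.24; interest $2.19 → $275.43; payment $39.36; balance $236.07
Installment 2: opening $236.07; interest $2.19 → $238.26; payment $50.10; balance $188.16
Installment 3: opening $188.16; interest $2.19 → $190.35; payment $60.84; balance $129.51
Installment 4: opening $129.51; interest $2.19 → $131.70; payment $71.58; balance $60.12
Installment 5: opening $60.12; interest $2.19 → $62.31; payment $62.31; balance $0.00
Total interest: $2.19 + $2.19 + $2.19 + $2.19 + $2.19 = $10.95

$10.95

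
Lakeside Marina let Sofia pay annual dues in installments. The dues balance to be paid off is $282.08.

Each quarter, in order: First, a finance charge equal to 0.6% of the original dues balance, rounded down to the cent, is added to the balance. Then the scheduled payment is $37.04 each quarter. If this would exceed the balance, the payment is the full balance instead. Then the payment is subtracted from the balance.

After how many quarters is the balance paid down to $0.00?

Quarter 1: opening $282.08; interest $1.69 → $283.77; payment $37.04; balance $246.73
Quarter 2: opening $246.73; interest $1.69 → $248.42; payment $37.04; balance $211.38
Quarter 3: opening $211.38; interest $1.69 → $213.07; payment $37.04; balance $176.03
Quarter 4: opening $176.03; interest $1.69 → $177.72; payment $37.04; balance $140.68
Quarter 5: opening $140.68; interest $1.69 → $142.37; payment $37.04; balance $105.33
Quarter 6: opening $105.33; interest $1.69 → $107.02; payment $37.04; balance $69.98
Quarter 7: opening $69.98; interest $1.69 → $71.67; payment $37.04; balance $34.63
Quarter 8: opening $34.63; interest $1.69 → $36.32; payment $36.32; balance $0.00
Balance reaches $0.00 in quarter 8.

8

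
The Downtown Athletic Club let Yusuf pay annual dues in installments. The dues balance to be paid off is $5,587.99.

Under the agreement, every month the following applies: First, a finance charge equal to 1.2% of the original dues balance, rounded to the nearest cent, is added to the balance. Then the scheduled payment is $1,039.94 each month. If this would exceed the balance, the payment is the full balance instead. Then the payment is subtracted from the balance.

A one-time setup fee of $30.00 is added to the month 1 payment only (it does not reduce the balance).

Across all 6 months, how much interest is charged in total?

Month 1: opening $5,587.99; interest $67.06 → $5,655.05; payment $1,039.94 (+ $30.00 fee); balance $4,615.11
Month 2: opening $4,615.11; interest $67.06 → $4,682.17; payment $1,039.94; balance $3,642.23
Month 3: opening $3,642.23; interest $67.06 → $3,709.29; payment $1,039.94; balance $2,669.35
Month 4: opening $2,669.35; interest $67.06 → $2,736.41; payment $1,039.94; balance $1,696.47
Month 5: opening $1,696.47; interest $67.06 → $1,763.53; payment $1,039.94; balance $723.59
Month 6: opening $723.59; interest $67.06 → $790.65; payment $790.65; balance $0.00
Total interest: $67.06 + $67.06 + $67.06 + $67.06 + $67.06 + $67.06 = $402.36

$402.36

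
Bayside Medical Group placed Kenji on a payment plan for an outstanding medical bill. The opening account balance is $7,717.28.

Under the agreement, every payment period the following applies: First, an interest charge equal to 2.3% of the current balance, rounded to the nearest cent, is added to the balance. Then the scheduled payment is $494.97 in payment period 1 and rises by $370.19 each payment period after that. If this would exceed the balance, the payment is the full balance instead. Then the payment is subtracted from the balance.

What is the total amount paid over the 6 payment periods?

Payment period 1: $7,717.28 +$177.50 interest = $7,894.78; pay $494.97 → $7,399.81
Payment period 2: $7,399.81 +$170.20 interest = $7,570.01; pay $865.16 → $6,704.85
Payment period 3: $6,704.85 +$154.21 interest = $6,859.06; pay $1,235.35 → $5,623.71
Payment period 4: $5,623.71 +$129.35 interest = $5,753.06; pay $1,605.54 → $4,147.52
Payment period 5: $4,147.52 +$95.39 interest = $4,242.91; pay $1,975.73 → $2,267.18
Payment period 6: $2,267.18 +$52.15 interest = $2,319.33; pay $2,319.33 → $0.00
Total paid: $8,496.08

$8,496.08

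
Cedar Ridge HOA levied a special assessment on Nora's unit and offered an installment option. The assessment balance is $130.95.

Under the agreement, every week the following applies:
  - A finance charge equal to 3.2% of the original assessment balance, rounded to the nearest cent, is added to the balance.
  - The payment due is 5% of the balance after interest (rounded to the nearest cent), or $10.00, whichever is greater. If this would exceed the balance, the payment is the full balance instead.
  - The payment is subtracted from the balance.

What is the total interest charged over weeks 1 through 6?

$25.14

# | Opening | Interest | Payment | End bal
1 | $130.95 | $4.19 | $10.00 | $125.14
2 | $125.14 | $4.19 | $10.00 | $119.33
3 | $119.33 | $4.19 | $10.00 | $113.52
4 | $113.52 | $4.19 | $10.00 | $107.71
5 | $107.71 | $4.19 | $10.00 | $101.90
6 | $101.90 | $4.19 | $10.00 | $96.09
Total interest: $4.19 + $4.19 + $4.19 + $4.19 + $4.19 + $4.19 = $25.14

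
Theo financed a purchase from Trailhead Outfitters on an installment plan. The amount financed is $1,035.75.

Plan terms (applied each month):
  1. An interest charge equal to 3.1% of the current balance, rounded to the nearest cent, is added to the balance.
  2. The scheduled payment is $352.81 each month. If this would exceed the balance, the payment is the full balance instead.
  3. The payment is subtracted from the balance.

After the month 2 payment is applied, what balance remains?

$384.41

Month 1: opening $1,035.75; interest $32.11 → $1,067.86; payment $352.81; balance $715.05
Month 2: opening $715.05; interest $22.17 → $737.22; payment $352.81; balance $384.41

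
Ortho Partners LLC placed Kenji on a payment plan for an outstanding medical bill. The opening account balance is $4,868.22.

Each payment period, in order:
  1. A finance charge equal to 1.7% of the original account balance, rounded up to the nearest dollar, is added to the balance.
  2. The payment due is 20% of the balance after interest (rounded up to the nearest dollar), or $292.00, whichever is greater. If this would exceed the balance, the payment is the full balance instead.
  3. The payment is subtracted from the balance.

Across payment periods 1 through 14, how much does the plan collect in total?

$6,030.22

Payment period 1: opening $4,868.22; interest $83.00 → $4,951.22; payment $991.00; balance $3,960.22
Payment period 2: opening $3,960.22; interest $83.00 → $4,043.22; payment $809.00; balance $3,234.22
Payment period 3: opening $3,234.22; interest $83.00 → $3,317.22; payment $664.00; balance $2,653.22
Payment period 4: opening $2,653.22; interest $83.00 → $2,736.22; payment $548.00; balance $2,188.22
Payment period 5: opening $2,188.22; interest $83.00 → $2,271.22; payment $455.00; balance $1,816.22
Payment period 6: opening $1,816.22; interest $83.00 → $1,899.22; payment $380.00; balance $1,519.22
Payment period 7: opening $1,519.22; interest $83.00 → $1,602.22; payment $321.00; balance $1,281.22
Payment period 8: opening $1,281.22; interest $83.00 → $1,364.22; payment $292.00; balance $1,072.22
Payment period 9: opening $1,072.22; interest $83.00 → $1,155.22; payment $292.00; balance $863.22
Payment period 10: opening $863.22; interest $83.00 → $946.22; payment $292.00; balance $654.22
Payment period 11: opening $654.22; interest $83.00 → $737.22; payment $292.00; balance $445.22
Payment period 12: opening $445.22; interest $83.00 → $528.22; payment $292.00; balance $236.22
Payment period 13: opening $236.22; interest $83.00 → $319.22; payment $292.00; balance $27.22
Payment period 14: opening $27.22; interest $83.00 → $110.22; payment $110.22; balance $0.00
Total paid: $6,030.22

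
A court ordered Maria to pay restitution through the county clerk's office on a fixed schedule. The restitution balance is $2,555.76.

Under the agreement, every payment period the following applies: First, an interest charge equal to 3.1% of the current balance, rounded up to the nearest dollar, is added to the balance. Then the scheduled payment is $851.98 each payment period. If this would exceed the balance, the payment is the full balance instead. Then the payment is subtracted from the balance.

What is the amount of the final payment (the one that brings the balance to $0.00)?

$172.82

Payment period 1: $2,555.76 +$80.00 interest = $2,635.76; pay $851.98 → $1,783.78
Payment period 2: $1,783.78 +$56.00 interest = $1,839.78; pay $851.98 → $987.80
Payment period 3: $987.80 +$31.00 interest = $1,018.80; pay $851.98 → $166.82
Payment period 4: $166.82 +$6.00 interest = $172.82; pay $172.82 → $0.00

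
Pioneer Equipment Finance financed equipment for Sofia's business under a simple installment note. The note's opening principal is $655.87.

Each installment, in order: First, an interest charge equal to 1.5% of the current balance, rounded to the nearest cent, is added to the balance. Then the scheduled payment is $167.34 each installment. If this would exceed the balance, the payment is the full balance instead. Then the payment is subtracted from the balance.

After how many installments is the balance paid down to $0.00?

5

# | Opening | Interest | Payment | End bal
1 | $655.87 | $9.84 | $167.34 | $498.37
2 | $498.37 | $7.48 | $167.34 | $338.51
3 | $338.51 | $5.08 | $167.34 | $176.25
4 | $176.25 | $2.64 | $167.34 | $11.55
5 | $11.55 | $0.17 | $11.72 | $0.00
Balance reaches $0.00 in installment 5.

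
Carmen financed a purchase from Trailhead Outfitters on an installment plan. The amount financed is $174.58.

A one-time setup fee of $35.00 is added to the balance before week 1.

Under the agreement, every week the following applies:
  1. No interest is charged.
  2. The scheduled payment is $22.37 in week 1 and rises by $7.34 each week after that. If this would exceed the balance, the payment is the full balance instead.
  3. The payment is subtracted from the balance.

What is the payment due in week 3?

$37.05

Week 1: opening $209.58; payment $22.37; balance $187.21
Week 2: opening $187.21; payment $29.71; balance $157.50
Week 3: opening $157.50; payment $37.05; balance $120.45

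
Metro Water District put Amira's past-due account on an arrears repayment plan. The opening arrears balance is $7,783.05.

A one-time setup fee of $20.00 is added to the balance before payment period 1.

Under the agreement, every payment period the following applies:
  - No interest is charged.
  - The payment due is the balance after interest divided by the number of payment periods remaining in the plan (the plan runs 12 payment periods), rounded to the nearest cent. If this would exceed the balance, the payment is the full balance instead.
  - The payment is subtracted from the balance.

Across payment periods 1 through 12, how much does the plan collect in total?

$7,803.05

# | Opening | Payment | End bal
1 | $7,803.05 | $650.25 | $7,152.80
2 | $7,152.80 | $650.25 | $6,502.55
3 | $6,502.55 | $650.26 | $5,852.29
4 | $5,852.29 | $650.25 | $5,202.04
5 | $5,202.04 | $650.26 | $4,551.78
6 | $4,551.78 | $650.25 | $3,901.53
7 | $3,901.53 | $650.26 | $3,251.27
8 | $3,251.27 | $650.25 | $2,601.02
9 | $2,601.02 | $650.26 | $1,950.76
10 | $1,950.76 | $650.25 | $1,300.51
11 | $1,300.51 | $650.26 | $650.25
12 | $650.25 | $650.25 | $0.00
Total paid: $7,803.05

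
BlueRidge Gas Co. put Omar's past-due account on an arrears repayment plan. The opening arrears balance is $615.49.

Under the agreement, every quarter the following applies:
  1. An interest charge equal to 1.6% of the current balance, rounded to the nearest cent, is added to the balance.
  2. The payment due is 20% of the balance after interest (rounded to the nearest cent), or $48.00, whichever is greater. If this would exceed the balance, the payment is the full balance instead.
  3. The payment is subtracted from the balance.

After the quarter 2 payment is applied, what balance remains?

# | Opening | Interest | Payment | End bal
1 | $615.49 | $9.85 | $125.07 | $500.27
2 | $500.27 | $8.00 | $101.65 | $406.62

$406.62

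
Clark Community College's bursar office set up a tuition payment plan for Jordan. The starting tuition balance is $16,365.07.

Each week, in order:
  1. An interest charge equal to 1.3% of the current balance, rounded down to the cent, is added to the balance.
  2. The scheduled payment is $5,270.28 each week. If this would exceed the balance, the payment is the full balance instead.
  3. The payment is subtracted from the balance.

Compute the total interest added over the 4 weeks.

Week 1: $16,365.07 +$212.74 interest = $16,577.81; pay $5,270.28 → $11,307.53
Week 2: $11,307.53 +$146.99 interest = $11,454.52; pay $5,270.28 → $6,184.24
Week 3: $6,184.24 +$80.39 interest = $6,264.63; pay $5,270.28 → $994.35
Week 4: $994.35 +$12.92 interest = $1,007.27; pay $1,007.27 → $0.00
Total interest: $212.74 + $146.99 + $80.39 + $12.92 = $453.04

$453.04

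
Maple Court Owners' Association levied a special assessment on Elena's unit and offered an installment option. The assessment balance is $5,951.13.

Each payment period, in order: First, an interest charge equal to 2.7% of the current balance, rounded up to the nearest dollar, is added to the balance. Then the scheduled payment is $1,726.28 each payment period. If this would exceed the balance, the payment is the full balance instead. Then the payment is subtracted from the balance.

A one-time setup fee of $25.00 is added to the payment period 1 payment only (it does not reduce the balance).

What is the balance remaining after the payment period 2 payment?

$2,778.57

# | Opening | Interest | Payment | Fee | End bal
1 | $5,951.13 | $161.00 | $1,726.28 | $25.00 | $4,385.85
2 | $4,385.85 | $119.00 | $1,726.28 | — | $2,778.57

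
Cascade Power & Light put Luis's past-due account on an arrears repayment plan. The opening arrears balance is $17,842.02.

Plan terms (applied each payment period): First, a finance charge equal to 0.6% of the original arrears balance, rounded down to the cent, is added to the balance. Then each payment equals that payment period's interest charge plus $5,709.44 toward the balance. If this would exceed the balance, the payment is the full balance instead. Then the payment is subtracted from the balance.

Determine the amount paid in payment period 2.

$5,816.49

Payment period 1: opening $17,842.02; interest $107.05 → $17,949.07; payment $5,816.49; balance $12,132.58
Payment period 2: opening $12,132.58; interest $107.05 → $12,239.63; payment $5,816.49; balance $6,423.14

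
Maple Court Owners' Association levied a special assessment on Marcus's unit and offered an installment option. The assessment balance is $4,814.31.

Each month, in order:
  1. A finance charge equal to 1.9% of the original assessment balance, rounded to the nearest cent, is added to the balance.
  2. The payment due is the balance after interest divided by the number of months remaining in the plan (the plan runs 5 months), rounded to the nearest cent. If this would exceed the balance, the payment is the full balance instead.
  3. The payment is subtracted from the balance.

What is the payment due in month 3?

$1,034.51

Month 1: opening $4,814.31; interest $91.47 → $4,905.78; payment $981.16; balance $3,924.62
Month 2: opening $3,924.62; interest $91.47 → $4,016.09; payment $1,004.02; balance $3,012.07
Month 3: opening $3,012.07; interest $91.47 → $3,103.54; payment $1,034.51; balance $2,069.03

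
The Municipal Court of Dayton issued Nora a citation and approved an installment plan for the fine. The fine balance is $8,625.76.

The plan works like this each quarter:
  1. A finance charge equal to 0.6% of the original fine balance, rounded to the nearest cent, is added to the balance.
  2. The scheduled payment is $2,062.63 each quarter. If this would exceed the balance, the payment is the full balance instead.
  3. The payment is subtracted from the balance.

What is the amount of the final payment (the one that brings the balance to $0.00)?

$633.99

# | Opening | Interest | Payment | End bal
1 | $8,625.76 | $51.75 | $2,062.63 | $6,614.88
2 | $6,614.88 | $51.75 | $2,062.63 | $4,604.00
3 | $4,604.00 | $51.75 | $2,062.63 | $2,593.12
4 | $2,593.12 | $51.75 | $2,062.63 | $582.24
5 | $582.24 | $51.75 | $633.99 | $0.00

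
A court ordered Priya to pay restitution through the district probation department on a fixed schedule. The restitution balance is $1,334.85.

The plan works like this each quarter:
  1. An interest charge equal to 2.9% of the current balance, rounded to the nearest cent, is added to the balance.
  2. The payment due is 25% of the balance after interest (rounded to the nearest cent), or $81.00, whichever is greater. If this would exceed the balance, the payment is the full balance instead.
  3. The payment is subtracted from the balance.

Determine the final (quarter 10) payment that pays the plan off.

# | Opening | Interest | Payment | End bal
1 | $1,334.85 | $38.71 | $343.39 | $1,030.17
2 | $1,030.17 | $29.87 | $265.01 | $795.03
3 | $795.03 | $23.06 | $204.52 | $613.57
4 | $613.57 | $17.79 | $157.84 | $473.52
5 | $473.52 | $13.73 | $121.81 | $365.44
6 | $365.44 | $10.60 | $94.01 | $282.03
7 | $282.03 | $8.18 | $81.00 | $209.21
8 | $209.21 | $6.07 | $81.00 | $134.28
9 | $134.28 | $3.89 | $81.00 | $57.17
10 | $57.17 | $1.66 | $58.83 | $0.00

$58.83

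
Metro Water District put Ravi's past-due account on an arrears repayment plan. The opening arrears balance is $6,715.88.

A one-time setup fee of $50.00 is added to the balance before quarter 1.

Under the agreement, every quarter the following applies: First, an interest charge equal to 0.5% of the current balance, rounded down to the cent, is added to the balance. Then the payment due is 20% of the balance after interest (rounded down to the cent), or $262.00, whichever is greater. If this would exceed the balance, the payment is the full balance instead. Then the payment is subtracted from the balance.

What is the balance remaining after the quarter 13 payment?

# | Opening | Interest | Payment | End bal
1 | $6,765.88 | $33.82 | $1,359.94 | $5,439.76
2 | $5,439.76 | $27.19 | $1,093.39 | $4,373.56
3 | $4,373.56 | $21.86 | $879.08 | $3,516.34
4 | $3,516.34 | $17.58 | $706.78 | $2,827.14
5 | $2,827.14 | $14.13 | $568.25 | $2,273.02
6 | $2,273.02 | $11.36 | $456.87 | $1,827.51
7 | $1,827.51 | $9.13 | $367.32 | $1,469.32
8 | $1,469.32 | $7.34 | $295.33 | $1,181.33
9 | $1,181.33 | $5.90 | $262.00 | $925.23
10 | $925.23 | $4.62 | $262.00 | $667.85
11 | $667.85 | $3.33 | $262.00 | $409.18
12 | $409.18 | $2.04 | $262.00 | $149.22
13 | $149.22 | $0.74 | $149.96 | $0.00

$0.00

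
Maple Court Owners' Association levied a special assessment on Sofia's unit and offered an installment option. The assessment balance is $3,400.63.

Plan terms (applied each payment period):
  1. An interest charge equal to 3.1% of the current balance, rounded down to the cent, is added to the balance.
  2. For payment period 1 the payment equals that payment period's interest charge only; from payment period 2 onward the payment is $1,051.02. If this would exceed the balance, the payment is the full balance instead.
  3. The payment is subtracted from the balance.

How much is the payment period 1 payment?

# | Opening | Interest | Payment | End bal
1 | $3,400.63 | $105.41 | $105.41 | $3,400.63

$105.41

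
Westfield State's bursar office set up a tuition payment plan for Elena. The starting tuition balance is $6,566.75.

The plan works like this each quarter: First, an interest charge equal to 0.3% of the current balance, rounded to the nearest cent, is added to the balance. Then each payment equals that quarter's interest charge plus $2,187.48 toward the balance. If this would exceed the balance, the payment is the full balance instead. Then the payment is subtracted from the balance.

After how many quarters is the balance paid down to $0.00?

4

Quarter 1: opening $6,566.75; interest $19.70 → $6,586.45; payment $2,207.18; balance $4,379.27
Quarter 2: opening $4,379.27; interest $13.14 → $4,392.41; payment $2,200.62; balance $2,191.79
Quarter 3: opening $2,191.79; interest $6.58 → $2,198.37; payment $2,194.06; balance $4.31
Quarter 4: opening $4.31; interest $0.01 → $4.32; payment $4.32; balance $0.00
Balance reaches $0.00 in quarter 4.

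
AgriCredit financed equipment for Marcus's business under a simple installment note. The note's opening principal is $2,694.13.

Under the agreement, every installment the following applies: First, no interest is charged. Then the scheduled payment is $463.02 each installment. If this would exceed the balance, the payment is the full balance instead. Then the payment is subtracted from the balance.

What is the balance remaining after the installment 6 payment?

# | Opening | Payment | End bal
1 | $2,694.13 | $463.02 | $2,231.11
2 | $2,231.11 | $463.02 | $1,768.09
3 | $1,768.09 | $463.02 | $1,305.07
4 | $1,305.07 | $463.02 | $842.05
5 | $842.05 | $463.02 | $379.03
6 | $379.03 | $379.03 | $0.00

$0.00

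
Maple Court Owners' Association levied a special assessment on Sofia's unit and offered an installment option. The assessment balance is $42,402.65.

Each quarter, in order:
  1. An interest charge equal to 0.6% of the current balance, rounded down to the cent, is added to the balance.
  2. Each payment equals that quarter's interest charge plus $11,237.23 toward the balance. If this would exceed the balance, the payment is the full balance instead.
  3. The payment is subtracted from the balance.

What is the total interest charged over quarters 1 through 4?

# | Opening | Interest | Payment | End bal
1 | $42,402.65 | $254.41 | $11,491.64 | $31,165.42
2 | $31,165.42 | $186.99 | $11,424.22 | $19,928.19
3 | $19,928.19 | $119.56 | $11,356.79 | $8,690.96
4 | $8,690.96 | $52.14 | $8,743.10 | $0.00
Total interest: $254.41 + $186.99 + $119.56 + $52.14 = $613.10

$613.10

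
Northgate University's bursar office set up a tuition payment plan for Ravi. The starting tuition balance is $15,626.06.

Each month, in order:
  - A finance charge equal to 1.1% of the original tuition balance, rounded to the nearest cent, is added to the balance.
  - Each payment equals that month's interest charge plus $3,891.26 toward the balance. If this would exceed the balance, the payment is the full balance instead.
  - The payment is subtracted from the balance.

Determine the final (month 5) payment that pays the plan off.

$232.91

Month 1: $15,626.06 +$171.89 interest = $15,797.95; pay $4,063.15 → $11,734.80
Month 2: $11,734.80 +$171.89 interest = $11,906.69; pay $4,063.15 → $7,843.54
Month 3: $7,843.54 +$171.89 interest = $8,015.43; pay $4,063.15 → $3,952.28
Month 4: $3,952.28 +$171.89 interest = $4,124.17; pay $4,063.15 → $61.02
Month 5: $61.02 +$171.89 interest = $232.91; pay $232.91 → $0.00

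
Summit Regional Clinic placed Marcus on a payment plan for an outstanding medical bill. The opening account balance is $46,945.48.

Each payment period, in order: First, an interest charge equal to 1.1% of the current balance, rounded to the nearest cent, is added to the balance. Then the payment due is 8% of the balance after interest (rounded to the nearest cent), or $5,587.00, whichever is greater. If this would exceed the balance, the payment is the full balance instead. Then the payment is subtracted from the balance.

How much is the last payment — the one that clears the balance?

Payment period 1: opening $46,945.48; interest $516.40 → $47,461.88; payment $5,587.00; balance $41,874.88
Payment period 2: opening $41,874.88; interest $460.62 → $42,335.50; payment $5,587.00; balance $36,748.50
Payment period 3: opening $36,748.50; interest $404.23 → $37,152.73; payment $5,587.00; balance $31,565.73
Payment period 4: opening $31,565.73; interest $347.22 → $31,912.95; payment $5,587.00; balance $26,325.95
Payment period 5: opening $26,325.95; interest $289.59 → $26,615.54; payment $5,587.00; balance $21,028.54
Payment period 6: opening $21,028.54; interest $231.31 → $21,259.85; payment $5,587.00; balance $15,672.85
Payment period 7: opening $15,672.85; interest $172.40 → $15,845.25; payment $5,587.00; balance $10,258.25
Payment period 8: opening $10,258.25; interest $112.84 → $10,371.09; payment $5,587.00; balance $4,784.09
Payment period 9: opening $4,784.09; interest $52.62 → $4,836.71; payment $4,836.71; balance $0.00

$4,836.71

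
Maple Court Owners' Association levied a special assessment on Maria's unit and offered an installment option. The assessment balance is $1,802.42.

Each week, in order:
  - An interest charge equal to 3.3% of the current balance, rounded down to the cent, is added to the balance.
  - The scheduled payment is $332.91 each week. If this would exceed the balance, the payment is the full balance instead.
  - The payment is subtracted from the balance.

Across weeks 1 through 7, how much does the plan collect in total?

Week 1: $1,802.42 +$59.47 interest = $1,861.89; pay $332.91 → $1,528.98
Week 2: $1,528.98 +$50.45 interest = $1,579.43; pay $332.91 → $1,246.52
Week 3: $1,246.52 +$41.13 interest = $1,287.65; pay $332.91 → $954.74
Week 4: $954.74 +$31.50 interest = $986.24; pay $332.91 → $653.33
Week 5: $653.33 +$21.55 interest = $674.88; pay $332.91 → $341.97
Week 6: $341.97 +$11.28 interest = $353.25; pay $332.91 → $20.34
Week 7: $20.34 +$0.67 interest = $21.01; pay $21.01 → $0.00
Total paid: $2,018.47

$2,018.47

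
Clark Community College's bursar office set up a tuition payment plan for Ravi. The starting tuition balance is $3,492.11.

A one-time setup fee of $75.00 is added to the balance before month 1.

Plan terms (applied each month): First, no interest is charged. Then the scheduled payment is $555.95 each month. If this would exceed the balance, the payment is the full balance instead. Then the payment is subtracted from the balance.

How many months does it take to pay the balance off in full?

Month 1: opening $3,567.11; payment $555.95; balance $3,011.16
Month 2: opening $3,011.16; payment $555.95; balance $2,455.21
Month 3: opening $2,455.21; payment $555.95; balance $1,899.26
Month 4: opening $1,899.26; payment $555.95; balance $1,343.31
Month 5: opening $1,343.31; payment $555.95; balance $787.36
Month 6: opening $787.36; payment $555.95; balance $231.41
Month 7: opening $231.41; payment $231.41; balance $0.00
Balance reaches $0.00 in month 7.

7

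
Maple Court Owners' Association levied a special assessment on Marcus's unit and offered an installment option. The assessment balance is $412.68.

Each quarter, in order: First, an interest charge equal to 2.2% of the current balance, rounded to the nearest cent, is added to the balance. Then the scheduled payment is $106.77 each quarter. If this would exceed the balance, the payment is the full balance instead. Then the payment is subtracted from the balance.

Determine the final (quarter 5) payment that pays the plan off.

# | Opening | Interest | Payment | End bal
1 | $412.68 | $9.08 | $106.77 | $314.99
2 | $314.99 | $6.93 | $106.77 | $215.15
3 | $215.15 | $4.73 | $106.77 | $113.11
4 | $113.11 | $2.49 | $106.77 | $8.83
5 | $8.83 | $0.19 | $9.02 | $0.00

$9.02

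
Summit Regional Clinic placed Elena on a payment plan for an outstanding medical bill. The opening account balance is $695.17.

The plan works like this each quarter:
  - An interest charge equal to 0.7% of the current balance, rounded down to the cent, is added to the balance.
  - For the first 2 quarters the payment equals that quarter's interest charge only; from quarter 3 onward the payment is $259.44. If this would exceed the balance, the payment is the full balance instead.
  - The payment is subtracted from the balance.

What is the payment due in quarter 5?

Quarter 1: opening $695.17; interest $4.86 → $700.03; payment $4.86; balance $695.17
Quarter 2: opening $695.17; interest $4.86 → $700.03; payment $4.86; balance $695.17
Quarter 3: opening $695.17; interest $4.86 → $700.03; payment $259.44; balance $440.59
Quarter 4: opening $440.59; interest $3.08 → $443.67; payment $259.44; balance $184.23
Quarter 5: opening $184.23; interest $1.28 → $185.51; payment $185.51; balance $0.00

$185.51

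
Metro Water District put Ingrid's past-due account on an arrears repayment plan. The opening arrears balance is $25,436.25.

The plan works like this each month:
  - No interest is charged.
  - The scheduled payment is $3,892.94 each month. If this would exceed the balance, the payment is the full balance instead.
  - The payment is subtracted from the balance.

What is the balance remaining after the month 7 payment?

$0.00

# | Opening | Payment | End bal
1 | $25,436.25 | $3,892.94 | $21,543.31
2 | $21,543.31 | $3,892.94 | $17,650.37
3 | $17,650.37 | $3,892.94 | $13,757.43
4 | $13,757.43 | $3,892.94 | $9,864.49
5 | $9,864.49 | $3,892.94 | $5,971.55
6 | $5,971.55 | $3,892.94 | $2,078.61
7 | $2,078.61 | $2,078.61 | $0.00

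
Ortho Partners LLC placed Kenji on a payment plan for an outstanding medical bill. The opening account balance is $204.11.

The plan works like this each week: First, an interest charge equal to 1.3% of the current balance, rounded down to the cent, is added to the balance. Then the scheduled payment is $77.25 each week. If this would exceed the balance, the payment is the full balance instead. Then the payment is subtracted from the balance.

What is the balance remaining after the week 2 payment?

$53.94

Week 1: $204.11 +$2.65 interest = $206.76; pay $77.25 → $129.51
Week 2: $129.51 +$1.68 interest = $131.19; pay $77.25 → $53.94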